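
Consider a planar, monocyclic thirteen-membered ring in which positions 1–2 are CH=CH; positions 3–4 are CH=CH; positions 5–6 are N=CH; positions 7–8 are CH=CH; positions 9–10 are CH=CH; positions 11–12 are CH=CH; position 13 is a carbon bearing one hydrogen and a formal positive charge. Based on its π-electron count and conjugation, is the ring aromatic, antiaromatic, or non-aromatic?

All ring atoms are sp² and supply a p orbital to the ring (the double-bond atoms are sp², each contributing one p electron; each =N– nitrogen is pyridine-type (lone pair in the sp² plane, one electron in the p orbital); the carbocation has an empty p orbital); the conjugation is uninterrupted.
Tallying contributions gives 6 × 2 = 12 from the double-bond units + 0 from the CH(+) atom = 12.
A 4n π count (12, n = 3) in a planar conjugated ring means antiaromatic.

Antiaromatic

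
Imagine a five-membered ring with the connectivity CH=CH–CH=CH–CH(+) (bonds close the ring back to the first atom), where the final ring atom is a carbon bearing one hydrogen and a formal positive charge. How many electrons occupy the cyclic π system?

Every ring atom contributes a p orbital perpendicular to the ring (every atom in a ring double bond is sp² and brings one electron to the p orbital; the carbocation has an empty p orbital), so the π system is cyclic and fully conjugated.
Tallying contributions gives 2 × 2 = 4 from the double-bond units + 0 from the CH(+) atom = 4.
(This ring is the cyclopentadienyl cation.)

4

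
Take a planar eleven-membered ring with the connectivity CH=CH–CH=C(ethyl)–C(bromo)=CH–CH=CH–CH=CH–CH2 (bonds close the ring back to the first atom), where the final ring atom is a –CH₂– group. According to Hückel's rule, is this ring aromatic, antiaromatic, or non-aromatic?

The CH2 carbon is saturated: the tetrahedral CH₂ carbon is sp³ and has no p orbital in the ring π system. Conjugation is not continuous around the ring.
Broken conjugation rules out both aromaticity and antiaromaticity.

Non-aromatic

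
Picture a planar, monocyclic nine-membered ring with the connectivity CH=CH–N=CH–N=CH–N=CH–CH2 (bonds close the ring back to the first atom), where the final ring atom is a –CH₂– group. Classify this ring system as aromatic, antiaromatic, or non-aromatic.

Non-aromatic

The CH2 position has four σ bonds — the tetrahedral CH₂ carbon is sp³ and has no p orbital in the ring π system — so the cyclic conjugation is interrupted.
A ring that is not fully conjugated cannot be aromatic or antiaromatic regardless of its π-electron count.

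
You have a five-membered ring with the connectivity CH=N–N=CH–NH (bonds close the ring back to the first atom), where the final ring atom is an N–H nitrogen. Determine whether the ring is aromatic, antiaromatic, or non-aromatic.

Check conjugation: every atom in a ring double bond is sp² and brings one electron to the p orbital; each =N– nitrogen is pyridine-type (lone pair in the sp² plane, one electron in the p orbital); the pyrrole-type nitrogen donates its lone pair from the p orbital — every position has a p orbital, so the cyclic π system is continuous.
Adding the contributions, 2 × 2 = 4 from the double-bond units + 2 from the NH atom = 6.
That gives a 4n+2 count (6, n = 1).

Aromatic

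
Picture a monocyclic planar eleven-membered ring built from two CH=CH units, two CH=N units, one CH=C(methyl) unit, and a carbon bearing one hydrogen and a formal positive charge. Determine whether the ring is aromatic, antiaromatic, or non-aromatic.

Check conjugation: each doubly-bonded ring atom is sp² with one p-orbital electron; the doubly-bonded nitrogens are pyridine-type — their lone pairs lie in the ring plane, leaving one electron in the p orbital; the carbocation has an empty p orbital — every position has a p orbital, so the cyclic π system is continuous.
Tallying contributions gives 5 × 2 = 10 from the double-bond units + 0 from the CH(+) atom = 10.
10 = 4(2) + 2, which satisfies Hückel's 4n+2 rule.

Aromatic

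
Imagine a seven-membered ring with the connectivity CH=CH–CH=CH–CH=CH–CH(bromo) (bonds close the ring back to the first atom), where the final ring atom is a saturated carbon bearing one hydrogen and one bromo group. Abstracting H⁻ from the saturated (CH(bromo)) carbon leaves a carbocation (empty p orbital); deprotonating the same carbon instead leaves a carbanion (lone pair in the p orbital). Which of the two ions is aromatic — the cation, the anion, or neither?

The cation

In both ions every ring atom is sp² and contributes a p orbital, so both rings are fully conjugated.
Cation: 3 × 2 + 0 = 6 π electrons → 4(1)+2, aromatic.
Anion: 3 × 2 + 2 = 8 π electrons → 4(2), antiaromatic.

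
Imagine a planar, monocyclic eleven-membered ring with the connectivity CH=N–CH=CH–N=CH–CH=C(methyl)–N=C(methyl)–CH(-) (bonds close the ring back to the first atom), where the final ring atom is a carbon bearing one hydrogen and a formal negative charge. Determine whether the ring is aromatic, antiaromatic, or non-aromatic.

All ring atoms are sp² and supply a p orbital to the ring (every atom in a ring double bond is sp² and brings one electron to the p orbital; the doubly-bonded nitrogens are pyridine-type — their lone pairs lie in the ring plane, leaving one electron in the p orbital; the carbanion's lone pair occupies the p orbital); the conjugation is uninterrupted.
π-electron count: 5 × 2 = 10 from the double-bond units + 2 from the CH(-) atom = 12.
A 4n π count (12, n = 3) in a planar conjugated ring means antiaromatic.

Antiaromatic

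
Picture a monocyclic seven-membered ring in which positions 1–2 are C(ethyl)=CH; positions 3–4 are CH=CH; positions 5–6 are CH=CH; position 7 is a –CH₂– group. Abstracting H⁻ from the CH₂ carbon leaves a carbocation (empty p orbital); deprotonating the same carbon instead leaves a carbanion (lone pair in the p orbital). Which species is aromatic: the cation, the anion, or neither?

In either ion the ring is fully conjugated: every atom, including the new sp² carbon, supplies a p orbital.
Cation: 3 × 2 + 0 = 6 π electrons → 4(1)+2, aromatic.
Anion: 3 × 2 + 2 = 8 π electrons → 4(2), antiaromatic.

The cation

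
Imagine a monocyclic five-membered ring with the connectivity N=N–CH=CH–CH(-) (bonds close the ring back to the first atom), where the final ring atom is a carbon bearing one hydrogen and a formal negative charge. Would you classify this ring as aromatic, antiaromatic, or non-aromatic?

The p orbitals form a continuous loop: each doubly-bonded ring atom is sp² with one p-orbital electron; each =N– nitrogen is pyridine-type (lone pair in the sp² plane, one electron in the p orbital); the carbanion's lone pair occupies the p orbital. The ring is fully conjugated.
π-electron count: 2 × 2 = 4 from the double-bond units + 2 from the CH(-) atom = 6.
Since 6 = 4·1 + 2, the ring meets the 4n+2 criterion.

Aromatic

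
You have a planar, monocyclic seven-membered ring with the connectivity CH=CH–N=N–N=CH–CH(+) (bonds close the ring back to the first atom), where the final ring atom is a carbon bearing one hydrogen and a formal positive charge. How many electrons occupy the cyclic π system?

Check conjugation: the double-bond atoms are sp², each contributing one p electron; each sp² =N– keeps its lone pair in-plane and puts one electron into the π system; the carbocation has an empty p orbital — every position has a p orbital, so the cyclic π system is continuous.
π-electron count: 3 × 2 = 6 from the double-bond units + 0 from the CH(+) atom = 6.

6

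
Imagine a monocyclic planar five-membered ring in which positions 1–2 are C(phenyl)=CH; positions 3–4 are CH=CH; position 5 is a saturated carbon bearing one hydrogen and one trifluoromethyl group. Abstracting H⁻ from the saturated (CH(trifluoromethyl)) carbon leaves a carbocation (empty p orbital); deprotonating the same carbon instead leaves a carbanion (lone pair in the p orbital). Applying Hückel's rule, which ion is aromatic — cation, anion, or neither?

The anion

Once that carbon is sp², every ring atom has a p orbital and both ions are fully conjugated.
Cation: 2 × 2 + 0 = 4 π electrons → 4(1), antiaromatic.
Anion: 2 × 2 + 2 = 6 π electrons → 4(1)+2, aromatic.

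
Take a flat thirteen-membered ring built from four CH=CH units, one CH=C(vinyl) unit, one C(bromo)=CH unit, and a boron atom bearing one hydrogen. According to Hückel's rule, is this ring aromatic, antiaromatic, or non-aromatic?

Every ring atom contributes a p orbital perpendicular to the ring (every atom in a ring double bond is sp² and brings one electron to the p orbital; the boron has an empty p orbital), so the π system is cyclic and fully conjugated.
Tallying contributions gives 6 × 2 = 12 from the double-bond units + 0 from the BH atom = 12.
12 = 4(3); a planar, fully conjugated 4n system is antiaromatic.

Antiaromatic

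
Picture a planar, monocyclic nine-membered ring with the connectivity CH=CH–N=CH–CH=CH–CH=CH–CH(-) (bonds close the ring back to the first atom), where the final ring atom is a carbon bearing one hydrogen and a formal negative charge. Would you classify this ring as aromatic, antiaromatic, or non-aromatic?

Aromatic

The p orbitals form a continuous loop: the double-bond atoms are sp², each contributing one p electron; the doubly-bonded nitrogens are pyridine-type — their lone pairs lie in the ring plane, leaving one electron in the p orbital; the carbanion's lone pair occupies the p orbital. The ring is fully conjugated.
Tallying contributions gives 4 × 2 = 8 from the double-bond units + 2 from the CH(-) atom = 10.
That gives a 4n+2 count (10, n = 2).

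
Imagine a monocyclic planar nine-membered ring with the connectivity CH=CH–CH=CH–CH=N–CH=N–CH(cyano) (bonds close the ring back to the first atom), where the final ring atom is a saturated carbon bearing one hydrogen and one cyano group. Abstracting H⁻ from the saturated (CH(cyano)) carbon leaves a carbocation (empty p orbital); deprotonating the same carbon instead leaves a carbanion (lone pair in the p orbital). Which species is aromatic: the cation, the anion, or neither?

In either ion the ring is fully conjugated: every atom, including the new sp² carbon, supplies a p orbital.
Cation: 4 × 2 + 0 = 8 π electrons → 4(2), antiaromatic.
Anion: 4 × 2 + 2 = 10 π electrons → 4(2)+2, aromatic.

The anion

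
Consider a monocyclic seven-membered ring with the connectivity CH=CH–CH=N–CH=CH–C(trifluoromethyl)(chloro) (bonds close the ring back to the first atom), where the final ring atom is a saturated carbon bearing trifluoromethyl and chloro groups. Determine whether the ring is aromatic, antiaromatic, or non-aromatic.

Non-aromatic

Because that saturated carbon is sp³ and has no p orbital in the ring π system at the C(trifluoromethyl)(chloro) position, the π system cannot extend all the way around the ring.
Hückel's rule only applies to fully conjugated rings, so this one is simply non-aromatic.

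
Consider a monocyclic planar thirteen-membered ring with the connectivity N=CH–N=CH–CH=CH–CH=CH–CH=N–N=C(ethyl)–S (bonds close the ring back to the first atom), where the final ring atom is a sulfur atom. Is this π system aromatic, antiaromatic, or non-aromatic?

All ring atoms are sp² and supply a p orbital to the ring (every atom in a ring double bond is sp² and brings one electron to the p orbital; each sp² =N– keeps its lone pair in-plane and puts one electron into the π system; the sulfur donates one lone pair from its p orbital); the conjugation is uninterrupted.
Adding the contributions, 6 × 2 = 12 from the double-bond units + 2 from the S atom = 14.
Since 14 = 4·3 + 2, the ring meets the 4n+2 criterion.

Aromatic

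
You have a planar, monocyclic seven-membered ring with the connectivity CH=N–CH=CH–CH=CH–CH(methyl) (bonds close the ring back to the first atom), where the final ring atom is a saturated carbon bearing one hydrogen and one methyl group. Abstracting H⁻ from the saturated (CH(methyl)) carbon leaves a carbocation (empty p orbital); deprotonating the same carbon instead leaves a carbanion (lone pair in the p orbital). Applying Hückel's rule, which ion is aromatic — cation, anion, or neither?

The cation

In both ions every ring atom is sp² and contributes a p orbital, so both rings are fully conjugated.
Cation: 3 × 2 + 0 = 6 π electrons → 4(1)+2, aromatic.
Anion: 3 × 2 + 2 = 8 π electrons → 4(2), antiaromatic.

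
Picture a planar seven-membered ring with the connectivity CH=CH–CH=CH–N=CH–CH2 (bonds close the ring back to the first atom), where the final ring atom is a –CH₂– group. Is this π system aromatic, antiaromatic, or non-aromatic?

Because the tetrahedral CH₂ carbon is sp³ and has no p orbital in the ring π system at the CH2 position, the π system cannot extend all the way around the ring.
A ring that is not fully conjugated cannot be aromatic or antiaromatic regardless of its π-electron count.

Non-aromatic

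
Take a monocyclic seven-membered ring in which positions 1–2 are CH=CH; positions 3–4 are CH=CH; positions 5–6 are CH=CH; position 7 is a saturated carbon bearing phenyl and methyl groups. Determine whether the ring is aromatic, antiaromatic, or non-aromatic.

The C(phenyl)(methyl) carbon is saturated: that saturated carbon is sp³ and has no p orbital in the ring π system. Conjugation is not continuous around the ring.
Without a continuous loop of overlapping p orbitals the Hückel electron count never comes into play.

Non-aromatic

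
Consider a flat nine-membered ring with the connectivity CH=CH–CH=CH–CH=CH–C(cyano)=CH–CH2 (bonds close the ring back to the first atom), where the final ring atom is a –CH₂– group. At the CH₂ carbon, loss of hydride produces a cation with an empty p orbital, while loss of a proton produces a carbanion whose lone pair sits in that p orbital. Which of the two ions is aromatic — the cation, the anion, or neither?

Both ions have a continuous loop of p orbitals — each ring atom is sp².
Cation: 4 × 2 + 0 = 8 π electrons → 4(2), antiaromatic.
Anion: 4 × 2 + 2 = 10 π electrons → 4(2)+2, aromatic.

The anion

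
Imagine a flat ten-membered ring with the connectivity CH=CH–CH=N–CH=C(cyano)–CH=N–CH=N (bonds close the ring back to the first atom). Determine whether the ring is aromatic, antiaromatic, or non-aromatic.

Aromatic

All ring atoms are sp² and supply a p orbital to the ring (the double-bond atoms are sp², each contributing one p electron; each sp² =N– keeps its lone pair in-plane and puts one electron into the π system); the conjugation is uninterrupted.
Counting π electrons: 5 × 2 = 10 from the 5 double-bond units.
With 10 π electrons (n = 2), the Hückel 4n+2 condition holds.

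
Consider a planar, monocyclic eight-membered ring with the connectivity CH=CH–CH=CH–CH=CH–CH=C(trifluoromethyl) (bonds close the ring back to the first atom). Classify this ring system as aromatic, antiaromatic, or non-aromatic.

Antiaromatic

All ring atoms are sp² and supply a p orbital to the ring (each doubly-bonded ring atom is sp² with one p-orbital electron); the conjugation is uninterrupted.
π-electron count: 4 × 2 = 8 from the 4 double-bond units.
A 4n π count (8, n = 2) in a planar conjugated ring means antiaromatic.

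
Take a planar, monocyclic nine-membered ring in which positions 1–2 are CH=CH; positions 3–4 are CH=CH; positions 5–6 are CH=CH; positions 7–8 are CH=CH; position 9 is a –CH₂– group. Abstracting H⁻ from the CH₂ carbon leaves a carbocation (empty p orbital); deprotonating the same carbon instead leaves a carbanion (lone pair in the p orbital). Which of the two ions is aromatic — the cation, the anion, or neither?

In either ion the ring is fully conjugated: every atom, including the new sp² carbon, supplies a p orbital.
Cation: 4 × 2 + 0 = 8 π electrons → 4(2), antiaromatic.
Anion: 4 × 2 + 2 = 10 π electrons → 4(2)+2, aromatic.

The anion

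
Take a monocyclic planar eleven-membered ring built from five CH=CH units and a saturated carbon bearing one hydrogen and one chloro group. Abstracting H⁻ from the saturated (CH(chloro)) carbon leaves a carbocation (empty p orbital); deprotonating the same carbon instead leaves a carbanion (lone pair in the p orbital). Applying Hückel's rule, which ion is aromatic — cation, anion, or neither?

Both ions have a continuous loop of p orbitals — each ring atom is sp².
Cation: 5 × 2 + 0 = 10 π electrons → 4(2)+2, aromatic.
Anion: 5 × 2 + 2 = 12 π electrons → 4(3), antiaromatic.

The cation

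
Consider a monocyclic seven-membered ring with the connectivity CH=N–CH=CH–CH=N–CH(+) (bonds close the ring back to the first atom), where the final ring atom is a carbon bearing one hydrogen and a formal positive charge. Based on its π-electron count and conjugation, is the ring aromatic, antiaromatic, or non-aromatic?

Aromatic

Check conjugation: the double-bond atoms are sp², each contributing one p electron; each =N– nitrogen is pyridine-type (lone pair in the sp² plane, one electron in the p orbital); the carbocation has an empty p orbital — every position has a p orbital, so the cyclic π system is continuous.
Adding the contributions, 3 × 2 = 6 from the double-bond units + 0 from the CH(+) atom = 6.
With 6 π electrons (n = 1), the Hückel 4n+2 condition holds.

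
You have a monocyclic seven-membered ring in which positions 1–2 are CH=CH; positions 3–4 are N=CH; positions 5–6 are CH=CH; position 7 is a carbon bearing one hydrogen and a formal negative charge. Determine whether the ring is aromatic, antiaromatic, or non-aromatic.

Antiaromatic

Check conjugation: each doubly-bonded ring atom is sp² with one p-orbital electron; each =N– nitrogen is pyridine-type (lone pair in the sp² plane, one electron in the p orbital); the carbanion's lone pair occupies the p orbital — every position has a p orbital, so the cyclic π system is continuous.
Counting π electrons: 3 × 2 = 6 from the double-bond units + 2 from the CH(-) atom = 8.
A 4n π count (8, n = 2) in a planar conjugated ring means antiaromatic.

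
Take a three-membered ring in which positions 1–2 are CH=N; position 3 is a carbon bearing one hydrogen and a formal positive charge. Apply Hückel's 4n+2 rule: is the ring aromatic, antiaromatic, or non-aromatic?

All ring atoms are sp² and supply a p orbital to the ring (the double-bond atoms are sp², each contributing one p electron; each sp² =N– keeps its lone pair in-plane and puts one electron into the π system; the carbocation has an empty p orbital); the conjugation is uninterrupted.
Adding the contributions, 1 × 2 = 2 from the double-bond unit + 0 from the CH(+) atom = 2.
Since 2 = 4·0 + 2, the ring meets the 4n+2 criterion.

Aromatic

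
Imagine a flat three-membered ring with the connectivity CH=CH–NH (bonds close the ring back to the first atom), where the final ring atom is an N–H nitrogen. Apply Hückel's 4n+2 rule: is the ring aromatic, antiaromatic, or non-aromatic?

All ring atoms are sp² and supply a p orbital to the ring (the double-bond atoms are sp², each contributing one p electron; the pyrrole-type nitrogen donates its lone pair from the p orbital); the conjugation is uninterrupted.
Counting π electrons: 1 × 2 = 2 from the double-bond unit + 2 from the NH atom = 4.
A 4n π count (4, n = 1) in a planar conjugated ring means antiaromatic.

Antiaromatic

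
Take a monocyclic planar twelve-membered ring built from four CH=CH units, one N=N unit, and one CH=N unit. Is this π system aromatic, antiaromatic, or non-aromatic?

All ring atoms are sp² and supply a p orbital to the ring (every atom in a ring double bond is sp² and brings one electron to the p orbital; each =N– nitrogen is pyridine-type (lone pair in the sp² plane, one electron in the p orbital)); the conjugation is uninterrupted.
Counting π electrons: 6 × 2 = 12 from the 6 double-bond units.
A 4n π count (12, n = 3) in a planar conjugated ring means antiaromatic.

Antiaromatic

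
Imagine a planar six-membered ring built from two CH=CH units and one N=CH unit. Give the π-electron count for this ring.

All ring atoms are sp² and supply a p orbital to the ring (each doubly-bonded ring atom is sp² with one p-orbital electron; each sp² =N– keeps its lone pair in-plane and puts one electron into the π system); the conjugation is uninterrupted.
Tallying contributions gives 3 × 2 = 6 from the 3 double-bond units.

6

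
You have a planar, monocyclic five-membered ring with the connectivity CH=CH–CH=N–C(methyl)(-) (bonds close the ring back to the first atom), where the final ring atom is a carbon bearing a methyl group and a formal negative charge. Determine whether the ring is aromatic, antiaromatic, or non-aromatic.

Aromatic

All ring atoms are sp² and supply a p orbital to the ring (every atom in a ring double bond is sp² and brings one electron to the p orbital; each sp² =N– keeps its lone pair in-plane and puts one electron into the π system; the carbanion's lone pair occupies the p orbital); the conjugation is uninterrupted.
π-electron count: 2 × 2 = 4 from the double-bond units + 2 from the C(methyl)(-) atom = 6.
With 6 π electrons (n = 1), the Hückel 4n+2 condition holds.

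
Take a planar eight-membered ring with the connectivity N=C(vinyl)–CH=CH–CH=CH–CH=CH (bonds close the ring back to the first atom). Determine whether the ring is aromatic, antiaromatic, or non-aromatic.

The p orbitals form a continuous loop: each doubly-bonded ring atom is sp² with one p-orbital electron; the doubly-bonded nitrogens are pyridine-type — their lone pairs lie in the ring plane, leaving one electron in the p orbital. The ring is fully conjugated.
Counting π electrons: 4 × 2 = 8 from the 4 double-bond units.
8 = 4(2); a planar, fully conjugated 4n system is antiaromatic.

Antiaromatic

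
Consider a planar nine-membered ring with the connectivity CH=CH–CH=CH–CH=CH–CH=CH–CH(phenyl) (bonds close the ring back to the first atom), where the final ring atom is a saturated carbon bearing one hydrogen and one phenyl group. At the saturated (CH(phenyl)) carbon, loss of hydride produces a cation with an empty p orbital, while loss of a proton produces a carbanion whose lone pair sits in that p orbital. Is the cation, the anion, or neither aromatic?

The anion

In both ions every ring atom is sp² and contributes a p orbital, so both rings are fully conjugated.
Cation: 4 × 2 + 0 = 8 π electrons → 4(2), antiaromatic.
Anion: 4 × 2 + 2 = 10 π electrons → 4(2)+2, aromatic.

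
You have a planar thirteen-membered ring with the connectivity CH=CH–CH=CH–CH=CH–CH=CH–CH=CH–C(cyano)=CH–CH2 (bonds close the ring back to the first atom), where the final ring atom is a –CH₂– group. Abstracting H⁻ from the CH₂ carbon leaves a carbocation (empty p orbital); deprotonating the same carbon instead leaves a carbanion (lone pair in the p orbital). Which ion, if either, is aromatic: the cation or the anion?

The anion

Once that carbon is sp², every ring atom has a p orbital and both ions are fully conjugated.
Cation: 6 × 2 + 0 = 12 π electrons → 4(3), antiaromatic.
Anion: 6 × 2 + 2 = 14 π electrons → 4(3)+2, aromatic.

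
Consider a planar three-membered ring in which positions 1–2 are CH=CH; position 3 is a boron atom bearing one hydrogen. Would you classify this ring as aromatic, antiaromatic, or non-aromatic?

Aromatic

All ring atoms are sp² and supply a p orbital to the ring (the double-bond atoms are sp², each contributing one p electron; the boron has an empty p orbital); the conjugation is uninterrupted.
Counting π electrons: 1 × 2 = 2 from the double-bond unit + 0 from the BH atom = 2.
That gives a 4n+2 count (2, n = 0).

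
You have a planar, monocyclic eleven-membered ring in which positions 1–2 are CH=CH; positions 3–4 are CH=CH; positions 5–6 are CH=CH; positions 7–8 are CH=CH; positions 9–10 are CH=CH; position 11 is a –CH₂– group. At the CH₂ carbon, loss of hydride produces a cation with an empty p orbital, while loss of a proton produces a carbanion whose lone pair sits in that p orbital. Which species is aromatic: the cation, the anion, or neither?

The cation

In both ions every ring atom is sp² and contributes a p orbital, so both rings are fully conjugated.
Cation: 5 × 2 + 0 = 10 π electrons → 4(2)+2, aromatic.
Anion: 5 × 2 + 2 = 12 π electrons → 4(3), antiaromatic.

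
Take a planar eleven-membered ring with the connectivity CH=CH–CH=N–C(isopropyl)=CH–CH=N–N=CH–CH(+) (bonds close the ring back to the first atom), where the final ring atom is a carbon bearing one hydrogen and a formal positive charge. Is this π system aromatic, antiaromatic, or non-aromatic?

The p orbitals form a continuous loop: the double-bond atoms are sp², each contributing one p electron; each sp² =N– keeps its lone pair in-plane and puts one electron into the π system; the carbocation has an empty p orbital. The ring is fully conjugated.
π-electron count: 5 × 2 = 10 from the double-bond units + 0 from the CH(+) atom = 10.
10 = 4(2) + 2, which satisfies Hückel's 4n+2 rule.

Aromatic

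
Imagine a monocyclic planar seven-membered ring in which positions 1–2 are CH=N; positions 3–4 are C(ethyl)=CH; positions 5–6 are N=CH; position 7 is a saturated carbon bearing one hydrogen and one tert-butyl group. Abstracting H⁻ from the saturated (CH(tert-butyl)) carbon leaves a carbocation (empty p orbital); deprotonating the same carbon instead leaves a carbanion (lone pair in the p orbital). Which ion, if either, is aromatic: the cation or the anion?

The cation

In either ion the ring is fully conjugated: every atom, including the new sp² carbon, supplies a p orbital.
Cation: 3 × 2 + 0 = 6 π electrons → 4(1)+2, aromatic.
Anion: 3 × 2 + 2 = 8 π electrons → 4(2), antiaromatic.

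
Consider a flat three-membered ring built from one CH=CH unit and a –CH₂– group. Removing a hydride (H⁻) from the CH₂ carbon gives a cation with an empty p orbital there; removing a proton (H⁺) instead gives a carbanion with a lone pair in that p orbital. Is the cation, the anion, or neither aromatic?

Once that carbon is sp², every ring atom has a p orbital and both ions are fully conjugated.
Cation: 1 × 2 + 0 = 2 π electrons → 4(0)+2, aromatic.
Anion: 1 × 2 + 2 = 4 π electrons → 4(1), antiaromatic.

The cation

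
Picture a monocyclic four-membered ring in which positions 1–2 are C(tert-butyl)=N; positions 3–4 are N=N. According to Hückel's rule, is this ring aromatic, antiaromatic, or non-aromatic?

The p orbitals form a continuous loop: each doubly-bonded ring atom is sp² with one p-orbital electron; the doubly-bonded nitrogens are pyridine-type — their lone pairs lie in the ring plane, leaving one electron in the p orbital. The ring is fully conjugated.
π-electron count: 2 × 2 = 4 from the 2 double-bond units.
4 = 4(1); a planar, fully conjugated 4n system is antiaromatic.

Antiaromatic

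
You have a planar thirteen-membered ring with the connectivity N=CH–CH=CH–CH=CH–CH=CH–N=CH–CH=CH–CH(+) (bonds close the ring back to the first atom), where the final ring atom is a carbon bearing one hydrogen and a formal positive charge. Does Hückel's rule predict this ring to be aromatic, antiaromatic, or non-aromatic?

Check conjugation: the double-bond atoms are sp², each contributing one p electron; the doubly-bonded nitrogens are pyridine-type — their lone pairs lie in the ring plane, leaving one electron in the p orbital; the carbocation has an empty p orbital — every position has a p orbital, so the cyclic π system is continuous.
Adding the contributions, 6 × 2 = 12 from the double-bond units + 0 from the CH(+) atom = 12.
12 = 4(3); a planar, fully conjugated 4n system is antiaromatic.

Antiaromatic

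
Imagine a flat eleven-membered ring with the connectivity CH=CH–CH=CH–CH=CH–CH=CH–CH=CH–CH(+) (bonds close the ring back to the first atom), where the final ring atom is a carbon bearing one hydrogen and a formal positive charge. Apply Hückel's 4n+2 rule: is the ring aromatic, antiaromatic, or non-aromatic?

Check conjugation: the double-bond atoms are sp², each contributing one p electron; the carbocation has an empty p orbital — every position has a p orbital, so the cyclic π system is continuous.
Counting π electrons: 5 × 2 = 10 from the double-bond units + 0 from the CH(+) atom = 10.
With 10 π electrons (n = 2), the Hückel 4n+2 condition holds.

Aromatic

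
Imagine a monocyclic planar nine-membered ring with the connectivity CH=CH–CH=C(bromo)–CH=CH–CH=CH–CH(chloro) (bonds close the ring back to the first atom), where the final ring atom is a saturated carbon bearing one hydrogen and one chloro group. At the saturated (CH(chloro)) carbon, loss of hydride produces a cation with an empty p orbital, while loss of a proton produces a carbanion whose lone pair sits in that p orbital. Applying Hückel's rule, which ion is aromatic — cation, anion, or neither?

The anion

Both ions have a continuous loop of p orbitals — each ring atom is sp².
Cation: 4 × 2 + 0 = 8 π electrons → 4(2), antiaromatic.
Anion: 4 × 2 + 2 = 10 π electrons → 4(2)+2, aromatic.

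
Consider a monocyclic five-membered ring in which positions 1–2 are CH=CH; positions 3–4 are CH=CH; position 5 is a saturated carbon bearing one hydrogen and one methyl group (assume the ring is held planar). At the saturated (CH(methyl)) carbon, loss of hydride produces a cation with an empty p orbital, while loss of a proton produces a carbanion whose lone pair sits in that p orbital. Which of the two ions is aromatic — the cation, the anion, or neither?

The anion

Once that carbon is sp², every ring atom has a p orbital and both ions are fully conjugated.
Cation: 2 × 2 + 0 = 4 π electrons → 4(1), antiaromatic.
Anion: 2 × 2 + 2 = 6 π electrons → 4(1)+2, aromatic.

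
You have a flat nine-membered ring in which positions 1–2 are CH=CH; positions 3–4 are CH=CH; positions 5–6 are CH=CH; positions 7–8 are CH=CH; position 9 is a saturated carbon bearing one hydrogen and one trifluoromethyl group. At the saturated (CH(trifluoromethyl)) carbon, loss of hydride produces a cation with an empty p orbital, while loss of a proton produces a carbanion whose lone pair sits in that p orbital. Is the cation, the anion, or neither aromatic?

The anion

In either ion the ring is fully conjugated: every atom, including the new sp² carbon, supplies a p orbital.
Cation: 4 × 2 + 0 = 8 π electrons → 4(2), antiaromatic.
Anion: 4 × 2 + 2 = 10 π electrons → 4(2)+2, aromatic.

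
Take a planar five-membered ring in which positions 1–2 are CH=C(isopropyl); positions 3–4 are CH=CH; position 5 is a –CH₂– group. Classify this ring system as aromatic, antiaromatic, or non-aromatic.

Because the tetrahedral CH₂ carbon is sp³ and has no p orbital in the ring π system at the CH2 position, the π system cannot extend all the way around the ring.
Hückel's rule only applies to fully conjugated rings, so this one is simply non-aromatic.

Non-aromatic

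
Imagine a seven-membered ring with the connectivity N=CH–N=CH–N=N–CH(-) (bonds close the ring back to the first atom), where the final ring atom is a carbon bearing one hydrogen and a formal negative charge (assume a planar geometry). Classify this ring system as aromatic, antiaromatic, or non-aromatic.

Antiaromatic

Every ring atom contributes a p orbital perpendicular to the ring (every atom in a ring double bond is sp² and brings one electron to the p orbital; each sp² =N– keeps its lone pair in-plane and puts one electron into the π system; the carbanion's lone pair occupies the p orbital), so the π system is cyclic and fully conjugated.
Tallying contributions gives 3 × 2 = 6 from the double-bond units + 2 from the CH(-) atom = 8.
8 is a 4n count (n = 2), so the planar conjugated ring is antiaromatic.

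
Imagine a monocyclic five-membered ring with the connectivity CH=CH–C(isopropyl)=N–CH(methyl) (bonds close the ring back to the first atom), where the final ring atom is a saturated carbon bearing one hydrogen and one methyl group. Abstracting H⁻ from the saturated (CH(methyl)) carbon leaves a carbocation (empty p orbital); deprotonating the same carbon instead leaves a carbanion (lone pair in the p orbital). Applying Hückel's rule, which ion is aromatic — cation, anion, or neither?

The anion

Both ions have a continuous loop of p orbitals — each ring atom is sp².
Cation: 2 × 2 + 0 = 4 π electrons → 4(1), antiaromatic.
Anion: 2 × 2 + 2 = 6 π electrons → 4(1)+2, aromatic.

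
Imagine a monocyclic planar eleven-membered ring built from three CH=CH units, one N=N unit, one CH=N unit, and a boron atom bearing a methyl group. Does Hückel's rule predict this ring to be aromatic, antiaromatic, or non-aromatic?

Aromatic

Every ring atom contributes a p orbital perpendicular to the ring (every atom in a ring double bond is sp² and brings one electron to the p orbital; each sp² =N– keeps its lone pair in-plane and puts one electron into the π system; the boron has an empty p orbital), so the π system is cyclic and fully conjugated.
Counting π electrons: 5 × 2 = 10 from the double-bond units + 0 from the B(methyl) atom = 10.
Since 10 = 4·2 + 2, the ring meets the 4n+2 criterion.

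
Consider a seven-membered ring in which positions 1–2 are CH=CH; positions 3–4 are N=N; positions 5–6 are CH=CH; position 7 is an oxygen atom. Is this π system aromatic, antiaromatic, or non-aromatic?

The p orbitals form a continuous loop: the double-bond atoms are sp², each contributing one p electron; each sp² =N– keeps its lone pair in-plane and puts one electron into the π system; the oxygen donates one lone pair from its p orbital. The ring is fully conjugated.
Counting π electrons: 3 × 2 = 6 from the double-bond units + 2 from the O atom = 8.
A 4n π count (8, n = 2) in a planar conjugated ring means antiaromatic.

Antiaromatic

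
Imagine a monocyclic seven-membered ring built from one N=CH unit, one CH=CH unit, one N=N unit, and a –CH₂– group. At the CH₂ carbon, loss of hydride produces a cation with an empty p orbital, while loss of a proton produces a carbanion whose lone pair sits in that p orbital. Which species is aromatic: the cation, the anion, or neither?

In both ions every ring atom is sp² and contributes a p orbital, so both rings are fully conjugated.
Cation: 3 × 2 + 0 = 6 π electrons → 4(1)+2, aromatic.
Anion: 3 × 2 + 2 = 8 π electrons → 4(2), antiaromatic.

The cation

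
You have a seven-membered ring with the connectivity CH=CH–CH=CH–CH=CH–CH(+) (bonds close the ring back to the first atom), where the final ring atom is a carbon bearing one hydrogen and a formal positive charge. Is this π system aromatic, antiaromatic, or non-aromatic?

Aromatic

The p orbitals form a continuous loop: each doubly-bonded ring atom is sp² with one p-orbital electron; the carbocation has an empty p orbital. The ring is fully conjugated.
π-electron count: 3 × 2 = 6 from the double-bond units + 0 from the CH(+) atom = 6.
6 = 4(1) + 2, which satisfies Hückel's 4n+2 rule.
(This ring is the tropylium cation.)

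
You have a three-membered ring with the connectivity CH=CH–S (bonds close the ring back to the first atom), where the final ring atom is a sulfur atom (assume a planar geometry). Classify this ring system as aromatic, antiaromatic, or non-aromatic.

Antiaromatic

Every ring atom contributes a p orbital perpendicular to the ring (every atom in a ring double bond is sp² and brings one electron to the p orbital; the sulfur donates one lone pair from its p orbital), so the π system is cyclic and fully conjugated.
π-electron count: 1 × 2 = 2 from the double-bond unit + 2 from the S atom = 4.
4 is a 4n count (n = 1), so the planar conjugated ring is antiaromatic.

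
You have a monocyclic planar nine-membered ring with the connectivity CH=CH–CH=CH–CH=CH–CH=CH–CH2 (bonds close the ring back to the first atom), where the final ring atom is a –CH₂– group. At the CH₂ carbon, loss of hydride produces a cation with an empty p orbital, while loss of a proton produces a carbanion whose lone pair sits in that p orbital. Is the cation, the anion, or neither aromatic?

Once that carbon is sp², every ring atom has a p orbital and both ions are fully conjugated.
Cation: 4 × 2 + 0 = 8 π electrons → 4(2), antiaromatic.
Anion: 4 × 2 + 2 = 10 π electrons → 4(2)+2, aromatic.

The anion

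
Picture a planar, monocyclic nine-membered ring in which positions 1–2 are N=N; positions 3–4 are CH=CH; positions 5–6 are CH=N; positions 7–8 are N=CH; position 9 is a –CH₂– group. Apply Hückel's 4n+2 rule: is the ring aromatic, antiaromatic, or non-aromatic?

At the CH2 position, the tetrahedral CH₂ carbon is sp³ and has no p orbital in the ring π system; the ring's p-orbital overlap is broken there.
A ring that is not fully conjugated cannot be aromatic or antiaromatic regardless of its π-electron count.

Non-aromatic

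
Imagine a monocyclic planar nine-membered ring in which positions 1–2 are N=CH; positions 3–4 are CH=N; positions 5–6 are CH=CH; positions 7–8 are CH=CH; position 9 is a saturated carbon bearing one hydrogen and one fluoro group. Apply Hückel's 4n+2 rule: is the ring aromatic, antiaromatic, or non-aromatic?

Non-aromatic

The CH(fluoro) position has four σ bonds — that saturated carbon is sp³ and has no p orbital in the ring π system — so the cyclic conjugation is interrupted.
A ring that is not fully conjugated cannot be aromatic or antiaromatic regardless of its π-electron count.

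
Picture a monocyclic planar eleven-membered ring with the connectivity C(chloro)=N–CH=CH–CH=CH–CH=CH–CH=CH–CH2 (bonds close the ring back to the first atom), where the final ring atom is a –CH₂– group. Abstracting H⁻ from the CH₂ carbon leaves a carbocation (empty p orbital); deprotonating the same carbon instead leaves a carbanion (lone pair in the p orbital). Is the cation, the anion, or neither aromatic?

The cation

Once that carbon is sp², every ring atom has a p orbital and both ions are fully conjugated.
Cation: 5 × 2 + 0 = 10 π electrons → 4(2)+2, aromatic.
Anion: 5 × 2 + 2 = 12 π electrons → 4(3), antiaromatic.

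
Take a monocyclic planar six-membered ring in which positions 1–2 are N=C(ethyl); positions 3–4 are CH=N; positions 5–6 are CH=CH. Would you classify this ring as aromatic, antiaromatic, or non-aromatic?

Aromatic

All ring atoms are sp² and supply a p orbital to the ring (the double-bond atoms are sp², each contributing one p electron; each sp² =N– keeps its lone pair in-plane and puts one electron into the π system); the conjugation is uninterrupted.
Adding the contributions, 3 × 2 = 6 from the 3 double-bond units.
With 6 π electrons (n = 1), the Hückel 4n+2 condition holds.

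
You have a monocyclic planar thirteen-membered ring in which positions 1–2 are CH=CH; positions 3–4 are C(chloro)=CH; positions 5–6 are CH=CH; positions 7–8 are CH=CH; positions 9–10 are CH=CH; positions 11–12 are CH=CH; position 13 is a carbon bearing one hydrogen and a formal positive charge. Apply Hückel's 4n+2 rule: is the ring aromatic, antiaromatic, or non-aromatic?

The p orbitals form a continuous loop: every atom in a ring double bond is sp² and brings one electron to the p orbital; the carbocation has an empty p orbital. The ring is fully conjugated.
π-electron count: 6 × 2 = 12 from the double-bond units + 0 from the CH(+) atom = 12.
12 is a 4n count (n = 3), so the planar conjugated ring is antiaromatic.

Antiaromatic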